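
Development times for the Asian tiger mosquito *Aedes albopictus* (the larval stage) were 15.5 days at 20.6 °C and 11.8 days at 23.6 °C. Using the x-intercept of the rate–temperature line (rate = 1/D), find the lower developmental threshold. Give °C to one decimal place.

Equal thermal constants: D₁(T₁ − T_b) = D₂(T₂ − T_b).
15.5·(20.6 − T_b) = 11.8·(23.6 − T_b)
T_b = (15.5·20.6 − 11.8·23.6) / (15.5 − 11.8) = 40.82 / 3.7 = 11.032 °C ≈ 11.0 °C.

11.0 °C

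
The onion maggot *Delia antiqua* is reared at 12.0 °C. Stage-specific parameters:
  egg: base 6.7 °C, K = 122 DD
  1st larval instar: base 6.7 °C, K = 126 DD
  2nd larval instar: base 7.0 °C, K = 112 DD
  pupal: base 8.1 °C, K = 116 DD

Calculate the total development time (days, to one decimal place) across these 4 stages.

98.9 days

egg: 122 / (12.0 − 6.7) = 122 / 5.3 = 23.019 d.
1st larval instar: 126 / (12.0 − 6.7) = 126 / 5.3 = 23.774 d.
2nd larval instar: 112 / (12.0 − 7.0) = 112 / 5.0 = 22.400 d.
pupal: 116 / (12.0 − 8.1) = 116 / 3.9 = 29.744 d.
Sum = 98.936 ≈ 98.9 days.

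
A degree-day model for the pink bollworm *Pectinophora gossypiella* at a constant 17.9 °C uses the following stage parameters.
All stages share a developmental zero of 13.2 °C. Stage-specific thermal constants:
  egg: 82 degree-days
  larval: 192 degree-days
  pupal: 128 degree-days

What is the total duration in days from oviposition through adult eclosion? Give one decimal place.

Daily accumulation at 17.9 °C = 17.9 − 13.2 = 4.7 DD/day.
Total K = 82 + 192 + 128 = 402 DD.
Total duration = 402 / 4.7 = 85.532 ≈ 85.5 days.

85.5 days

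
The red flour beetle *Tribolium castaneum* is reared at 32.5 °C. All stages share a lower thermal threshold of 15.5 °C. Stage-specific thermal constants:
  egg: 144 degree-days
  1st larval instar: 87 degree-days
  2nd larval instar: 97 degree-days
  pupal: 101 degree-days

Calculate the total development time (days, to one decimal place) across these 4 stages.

25.2 days

Daily accumulation at 32.5 °C = 32.5 − 15.5 = 17.0 DD/day.
Total K = 144 + 87 + 97 + 101 = 429 DD.
Total duration = 429 / 17.0 = 25.235 ≈ 25.2 days.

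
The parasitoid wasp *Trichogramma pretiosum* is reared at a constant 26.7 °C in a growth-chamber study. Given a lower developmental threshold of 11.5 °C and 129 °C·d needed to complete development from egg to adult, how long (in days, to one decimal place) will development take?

Daily accumulation = 26.7 − 11.5 = 15.2 DD/day.
Duration = 129 / 15.2 = 8.487 ≈ 8.5 days.

8.5 days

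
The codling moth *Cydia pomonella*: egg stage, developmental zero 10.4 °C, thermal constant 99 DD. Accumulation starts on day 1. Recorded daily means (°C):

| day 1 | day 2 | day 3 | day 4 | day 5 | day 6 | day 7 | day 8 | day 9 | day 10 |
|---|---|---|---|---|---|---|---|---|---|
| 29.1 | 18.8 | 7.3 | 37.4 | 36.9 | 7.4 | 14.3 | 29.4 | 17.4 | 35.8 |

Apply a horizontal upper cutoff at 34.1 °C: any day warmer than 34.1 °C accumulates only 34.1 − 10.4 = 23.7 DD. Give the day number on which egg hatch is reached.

Daily DD above 10.4 °C (capped at 23.7): 18.7, 8.4, 0.0, 23.7, 23.7, 0.0, 3.9, 19.0, 7.0, 23.7.
Cumulative: 18.7, 27.1, 27.1, 50.8, 74.5, 74.5, 78.4, 97.4, 104.4, 128.1.
The total first reaches 99 DD on day 9.

day 9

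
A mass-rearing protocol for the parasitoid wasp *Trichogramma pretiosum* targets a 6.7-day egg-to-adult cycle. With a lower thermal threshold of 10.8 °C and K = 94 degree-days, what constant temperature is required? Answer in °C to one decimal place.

Required daily accumulation = 94 / 6.7 = 14.030 DD/day.
T = T_base + 14.030 = 10.8 + 14.030 = 24.830 ≈ 24.8 °C.

24.8 °C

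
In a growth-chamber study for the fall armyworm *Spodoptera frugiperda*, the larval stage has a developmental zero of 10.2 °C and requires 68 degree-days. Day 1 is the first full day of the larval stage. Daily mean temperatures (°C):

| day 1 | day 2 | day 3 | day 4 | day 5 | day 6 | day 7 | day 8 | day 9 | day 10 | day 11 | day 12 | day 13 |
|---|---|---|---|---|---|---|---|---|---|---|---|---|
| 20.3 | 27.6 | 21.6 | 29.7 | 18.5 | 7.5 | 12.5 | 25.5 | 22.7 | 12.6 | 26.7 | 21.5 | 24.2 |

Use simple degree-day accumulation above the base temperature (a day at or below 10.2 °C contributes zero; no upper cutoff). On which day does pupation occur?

Daily DD above 10.2 °C: 10.1, 17.4, 11.4, 19.5, 8.3, 0.0, 2.3, 15.3, 12.5, 2.4, 16.5, 11.3, 14.0.
Cumulative: 10.1, 27.5, 38.9, 58.4, 66.7, 66.7, 69.0, 84.3, 96.8, 99.2, 115.7, 127.0, 141.0.
The total first reaches 68 DD on day 7.

day 7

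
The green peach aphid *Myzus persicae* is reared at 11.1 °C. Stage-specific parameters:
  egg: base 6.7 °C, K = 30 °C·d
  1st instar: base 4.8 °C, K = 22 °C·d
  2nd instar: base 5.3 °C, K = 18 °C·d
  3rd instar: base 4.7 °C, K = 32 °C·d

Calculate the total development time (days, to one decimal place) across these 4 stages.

egg: 30 / (11.1 − 6.7) = 30 / 4.4 = 6.818 d.
1st instar: 22 / (11.1 − 4.8) = 22 / 6.3 = 3.492 d.
2nd instar: 18 / (11.1 − 5.3) = 18 / 5.8 = 3.103 d.
3rd instar: 32 / (11.1 − 4.7) = 32 / 6.4 = 5.000 d.
Sum = 18.414 ≈ 18.4 days.

18.4 days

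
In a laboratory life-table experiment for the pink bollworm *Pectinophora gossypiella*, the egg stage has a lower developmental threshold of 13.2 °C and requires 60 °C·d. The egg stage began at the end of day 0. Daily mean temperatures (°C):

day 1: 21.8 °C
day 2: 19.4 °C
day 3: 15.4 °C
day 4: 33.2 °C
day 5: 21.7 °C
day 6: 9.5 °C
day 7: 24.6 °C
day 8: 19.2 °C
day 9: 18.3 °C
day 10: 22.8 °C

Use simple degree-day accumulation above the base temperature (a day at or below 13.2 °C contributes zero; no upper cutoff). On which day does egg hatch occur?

day 8

Daily DD above 13.2 °C: 8.6, 6.2, 2.2, 20.0, 8.5, 0.0, 11.4, 6.0, 5.1, 9.6.
Cumulative: 8.6, 14.8, 17.0, 37.0, 45.5, 45.5, 56.9, 62.9, 68.0, 77.6.
The total first reaches 60 DD on day 8.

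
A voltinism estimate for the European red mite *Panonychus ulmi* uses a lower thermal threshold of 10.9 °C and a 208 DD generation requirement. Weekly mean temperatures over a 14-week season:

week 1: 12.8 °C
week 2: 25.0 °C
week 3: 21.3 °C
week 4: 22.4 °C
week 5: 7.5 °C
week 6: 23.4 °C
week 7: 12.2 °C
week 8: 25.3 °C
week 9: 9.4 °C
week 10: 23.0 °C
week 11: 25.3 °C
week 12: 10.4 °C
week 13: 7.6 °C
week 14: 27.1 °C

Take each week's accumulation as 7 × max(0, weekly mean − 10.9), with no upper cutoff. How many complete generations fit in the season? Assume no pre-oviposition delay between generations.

3 generations

Weekly DD (7 × max(0, T̄ − 10.9)): 13.3, 98.7, 72.8, 80.5, 0.0, 87.5, 9.1, 100.8, 0.0, 84.7, 100.8, 0.0, 0.0, 113.4.
Season total = 761.6 DD.
Complete generations = ⌊761.6 / 208⌋ = 3.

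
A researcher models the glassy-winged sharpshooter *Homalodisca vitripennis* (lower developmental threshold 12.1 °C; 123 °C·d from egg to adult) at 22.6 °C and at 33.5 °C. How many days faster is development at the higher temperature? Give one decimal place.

6.0 days

At 22.6 °C: 123 / (22.6 − 12.1) = 123 / 10.5 = 11.714 d.
At 33.5 °C: 123 / (33.5 − 12.1) = 123 / 21.4 = 5.748 d.
Difference = |11.714 − 5.748| = 5.967 ≈ 6.0 days.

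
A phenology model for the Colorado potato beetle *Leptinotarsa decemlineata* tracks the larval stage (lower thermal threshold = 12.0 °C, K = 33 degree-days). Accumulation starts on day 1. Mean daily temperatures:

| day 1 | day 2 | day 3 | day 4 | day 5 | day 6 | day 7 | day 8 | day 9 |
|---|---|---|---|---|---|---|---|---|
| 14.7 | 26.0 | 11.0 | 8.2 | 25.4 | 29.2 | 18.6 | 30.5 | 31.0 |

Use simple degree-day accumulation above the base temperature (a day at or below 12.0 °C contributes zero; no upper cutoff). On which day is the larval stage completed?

Daily DD above 12.0 °C: 2.7, 14.0, 0.0, 0.0, 13.4, 17.2, 6.6, 18.5, 19.0.
Cumulative: 2.7, 16.7, 16.7, 16.7, 30.1, 47.3, 53.9, 72.4, 91.4.
The total first reaches 33 DD on day 6.

day 6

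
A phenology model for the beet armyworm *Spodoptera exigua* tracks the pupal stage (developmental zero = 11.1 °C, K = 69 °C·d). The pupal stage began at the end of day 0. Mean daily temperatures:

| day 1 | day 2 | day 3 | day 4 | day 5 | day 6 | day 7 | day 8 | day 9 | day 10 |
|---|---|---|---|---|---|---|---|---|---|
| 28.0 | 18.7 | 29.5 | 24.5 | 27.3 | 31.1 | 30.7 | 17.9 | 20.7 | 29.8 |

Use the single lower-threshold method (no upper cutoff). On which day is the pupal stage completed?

Daily DD above 11.1 °C: 16.9, 7.6, 18.4, 13.4, 16.2, 20.0, 19.6, 6.8, 9.6, 18.7.
Cumulative: 16.9, 24.5, 42.9, 56.3, 72.5, 92.5, 112.1, 118.9, 128.5, 147.2.
The total first reaches 69 DD on day 5.

day 5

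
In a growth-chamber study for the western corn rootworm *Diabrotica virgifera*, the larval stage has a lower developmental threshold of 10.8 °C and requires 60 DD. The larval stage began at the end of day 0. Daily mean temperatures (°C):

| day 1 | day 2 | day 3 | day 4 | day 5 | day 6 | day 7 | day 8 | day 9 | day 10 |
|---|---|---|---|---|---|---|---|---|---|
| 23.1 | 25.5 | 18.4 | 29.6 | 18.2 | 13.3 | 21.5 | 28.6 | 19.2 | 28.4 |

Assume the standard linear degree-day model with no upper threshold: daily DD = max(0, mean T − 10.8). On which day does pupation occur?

day 5

Daily DD above 10.8 °C: 12.3, 14.7, 7.6, 18.8, 7.4, 2.5, 10.7, 17.8, 8.4, 17.6.
Cumulative: 12.3, 27.0, 34.6, 53.4, 60.8, 63.3, 74.0, 91.8, 100.2, 117.8.
The total first reaches 60 DD on day 5.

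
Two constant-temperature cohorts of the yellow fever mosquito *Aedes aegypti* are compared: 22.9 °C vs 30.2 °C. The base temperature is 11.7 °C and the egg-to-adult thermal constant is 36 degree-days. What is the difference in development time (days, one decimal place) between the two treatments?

At 22.9 °C: 36 / (22.9 − 11.7) = 36 / 11.2 = 3.214 d.
At 30.2 °C: 36 / (30.2 − 11.7) = 36 / 18.5 = 1.946 d.
Difference = |3.214 − 1.946| = 1.268 ≈ 1.3 days.

1.3 days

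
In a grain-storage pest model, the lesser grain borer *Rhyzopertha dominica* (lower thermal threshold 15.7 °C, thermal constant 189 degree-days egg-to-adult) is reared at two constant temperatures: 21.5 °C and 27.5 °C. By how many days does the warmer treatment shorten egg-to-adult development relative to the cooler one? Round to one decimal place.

At 21.5 °C: 189 / (21.5 − 15.7) = 189 / 5.8 = 32.586 d.
At 27.5 °C: 189 / (27.5 − 15.7) = 189 / 11.8 = 16.017 d.
Difference = |32.586 − 16.017| = 16.569 ≈ 16.6 days.

16.6 days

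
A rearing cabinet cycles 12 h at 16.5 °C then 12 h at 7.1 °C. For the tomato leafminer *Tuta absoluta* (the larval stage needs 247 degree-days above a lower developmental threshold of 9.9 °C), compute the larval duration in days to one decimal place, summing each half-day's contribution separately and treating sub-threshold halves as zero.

74.8 days

Day half: max(0, 16.5 − 9.9) × 0.5 = 6.6 × 0.5 = 3.30 DD.
Night half: max(0, 7.1 − 9.9) × 0.5 = 0.0 × 0.5 = 0.00 DD.
Per 24 h: 3.30 DD/day.
Duration = 247 / 3.30 = 74.848 ≈ 74.8 days.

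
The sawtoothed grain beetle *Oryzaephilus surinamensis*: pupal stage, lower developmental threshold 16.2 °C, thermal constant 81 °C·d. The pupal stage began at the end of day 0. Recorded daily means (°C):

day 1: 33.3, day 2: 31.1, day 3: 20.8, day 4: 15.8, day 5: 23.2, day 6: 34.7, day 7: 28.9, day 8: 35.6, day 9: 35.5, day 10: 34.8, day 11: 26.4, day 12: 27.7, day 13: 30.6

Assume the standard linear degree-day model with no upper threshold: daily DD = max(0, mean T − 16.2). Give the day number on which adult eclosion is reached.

Daily DD above 16.2 °C: 17.1, 14.9, 4.6, 0.0, 7.0, 18.5, 12.7, 19.4, 19.3, 18.6, 10.2, 11.5, 14.4.
Cumulative: 17.1, 32.0, 36.6, 36.6, 43.6, 62.1, 74.8, 94.2, 113.5, 132.1, 142.3, 153.8, 168.2.
The total first reaches 81 DD on day 8.

day 8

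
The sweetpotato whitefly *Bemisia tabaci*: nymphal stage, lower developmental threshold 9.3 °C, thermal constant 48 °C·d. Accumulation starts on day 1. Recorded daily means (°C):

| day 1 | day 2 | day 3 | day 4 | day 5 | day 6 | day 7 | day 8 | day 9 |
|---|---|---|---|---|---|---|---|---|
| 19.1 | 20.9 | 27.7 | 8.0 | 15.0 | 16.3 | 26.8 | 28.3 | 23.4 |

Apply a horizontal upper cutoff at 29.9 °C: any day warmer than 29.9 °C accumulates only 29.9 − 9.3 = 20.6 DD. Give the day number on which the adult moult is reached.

Daily DD above 9.3 °C (capped at 20.6): 9.8, 11.6, 18.4, 0.0, 5.7, 7.0, 17.5, 19.0, 14.1.
Cumulative: 9.8, 21.4, 39.8, 39.8, 45.5, 52.5, 70.0, 89.0, 103.1.
The total first reaches 48 DD on day 6.

day 6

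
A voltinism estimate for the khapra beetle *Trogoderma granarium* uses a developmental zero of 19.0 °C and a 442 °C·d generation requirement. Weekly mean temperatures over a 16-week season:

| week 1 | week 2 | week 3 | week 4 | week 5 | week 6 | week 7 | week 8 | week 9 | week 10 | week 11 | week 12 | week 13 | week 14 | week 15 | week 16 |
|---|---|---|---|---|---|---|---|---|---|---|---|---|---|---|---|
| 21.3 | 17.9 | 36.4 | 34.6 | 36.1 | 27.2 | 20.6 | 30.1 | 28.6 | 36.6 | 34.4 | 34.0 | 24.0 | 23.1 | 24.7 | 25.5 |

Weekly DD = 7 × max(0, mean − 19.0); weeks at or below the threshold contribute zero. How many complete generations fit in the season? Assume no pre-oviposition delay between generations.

Weekly DD (7 × max(0, T̄ − 19.0)): 16.1, 0.0, 121.8, 109.2, 119.7, 57.4, 11.2, 77.7, 67.2, 123.2, 107.8, 105.0, 35.0, 28.7, 39.9, 45.5.
Season total = 1065.4 DD.
Complete generations = ⌊1065.4 / 442⌋ = 2.

2 generations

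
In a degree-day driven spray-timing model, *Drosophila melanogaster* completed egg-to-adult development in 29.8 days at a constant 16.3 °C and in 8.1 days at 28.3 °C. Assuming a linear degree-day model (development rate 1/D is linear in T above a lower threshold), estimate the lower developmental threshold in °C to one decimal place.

Under the model K = D·(T − T_b), so D₁·(T₁ − T_b) = D₂·(T₂ − T_b).
29.8·(16.3 − T_b) = 8.1·(28.3 − T_b)
T_b = (29.8·16.3 − 8.1·28.3) / (29.8 − 8.1) = 256.51 / 21.7 = 11.821 °C ≈ 11.8 °C.

11.8 °C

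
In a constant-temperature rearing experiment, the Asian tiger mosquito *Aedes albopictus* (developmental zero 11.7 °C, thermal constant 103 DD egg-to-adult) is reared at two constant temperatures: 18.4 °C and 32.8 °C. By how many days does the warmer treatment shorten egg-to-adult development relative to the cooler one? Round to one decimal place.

10.5 days

At 18.4 °C: 103 / (18.4 − 11.7) = 103 / 6.7 = 15.373 d.
At 32.8 °C: 103 / (32.8 − 11.7) = 103 / 21.1 = 4.882 d.
Difference = |15.373 − 4.882| = 10.492 ≈ 10.5 days.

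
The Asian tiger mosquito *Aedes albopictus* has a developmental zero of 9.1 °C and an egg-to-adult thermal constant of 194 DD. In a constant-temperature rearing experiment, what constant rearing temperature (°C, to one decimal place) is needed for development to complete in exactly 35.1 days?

Required daily accumulation = 194 / 35.1 = 5.527 DD/day.
T = T_base + 5.527 = 9.1 + 5.527 = 14.627 ≈ 14.6 °C.

14.6 °C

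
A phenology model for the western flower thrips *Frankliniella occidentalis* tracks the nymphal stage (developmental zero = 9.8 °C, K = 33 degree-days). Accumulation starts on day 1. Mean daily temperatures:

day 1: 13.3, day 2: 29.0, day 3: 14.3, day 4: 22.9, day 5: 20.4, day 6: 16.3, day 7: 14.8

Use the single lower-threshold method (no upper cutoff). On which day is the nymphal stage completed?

day 4

Daily DD above 9.8 °C: 3.5, 19.2, 4.5, 13.1, 10.6, 6.5, 5.0.
Cumulative: 3.5, 22.7, 27.2, 40.3, 50.9, 57.4, 62.4.
The total first reaches 33 DD on day 4.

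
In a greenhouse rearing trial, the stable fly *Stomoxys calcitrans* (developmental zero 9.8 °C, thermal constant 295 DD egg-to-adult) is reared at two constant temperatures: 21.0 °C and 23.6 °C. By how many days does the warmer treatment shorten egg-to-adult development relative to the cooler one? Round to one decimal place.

At 21.0 °C: 295 / (21.0 − 9.8) = 295 / 11.2 = 26.339 d.
At 23.6 °C: 295 / (23.6 − 9.8) = 295 / 13.8 = 21.377 d.
Difference = |26.339 − 21.377| = 4.962 ≈ 5.0 days.

5.0 days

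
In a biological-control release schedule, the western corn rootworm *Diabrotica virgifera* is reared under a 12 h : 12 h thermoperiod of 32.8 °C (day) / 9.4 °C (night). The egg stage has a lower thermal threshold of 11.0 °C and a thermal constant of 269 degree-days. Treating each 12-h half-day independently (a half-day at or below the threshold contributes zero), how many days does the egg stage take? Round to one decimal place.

Day half: max(0, 32.8 − 11.0) × 0.5 = 21.8 × 0.5 = 10.90 DD.
Night half: max(0, 9.4 − 11.0) × 0.5 = 0.0 × 0.5 = 0.00 DD.
Per 24 h: 10.90 DD/day.
Duration = 269 / 10.90 = 24.679 ≈ 24.7 days.

24.7 days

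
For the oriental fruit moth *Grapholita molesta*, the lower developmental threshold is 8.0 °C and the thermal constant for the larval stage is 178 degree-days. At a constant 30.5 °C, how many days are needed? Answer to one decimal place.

7.9 days

Daily accumulation = 30.5 − 8.0 = 22.5 DD/day.
Duration = 178 / 22.5 = 7.911 ≈ 7.9 days.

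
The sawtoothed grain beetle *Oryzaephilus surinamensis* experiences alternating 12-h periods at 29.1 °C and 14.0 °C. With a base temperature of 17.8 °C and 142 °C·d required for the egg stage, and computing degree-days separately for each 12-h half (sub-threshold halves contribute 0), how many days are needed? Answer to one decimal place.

25.1 days

Day half: max(0, 29.1 − 17.8) × 0.5 = 11.3 × 0.5 = 5.65 DD.
Night half: max(0, 14.0 − 17.8) × 0.5 = 0.0 × 0.5 = 0.00 DD.
Per 24 h: 5.65 DD/day.
Duration = 142 / 5.65 = 25.133 ≈ 25.1 days.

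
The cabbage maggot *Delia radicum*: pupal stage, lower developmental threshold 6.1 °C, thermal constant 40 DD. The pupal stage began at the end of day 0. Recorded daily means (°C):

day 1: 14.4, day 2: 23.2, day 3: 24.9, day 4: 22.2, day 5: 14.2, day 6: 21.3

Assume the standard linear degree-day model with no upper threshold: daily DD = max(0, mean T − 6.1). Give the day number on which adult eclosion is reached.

day 3

Daily DD above 6.1 °C: 8.3, 17.1, 18.8, 16.1, 8.1, 15.2.
Cumulative: 8.3, 25.4, 44.2, 60.3, 68.4, 83.6.
The total first reaches 40 DD on day 3.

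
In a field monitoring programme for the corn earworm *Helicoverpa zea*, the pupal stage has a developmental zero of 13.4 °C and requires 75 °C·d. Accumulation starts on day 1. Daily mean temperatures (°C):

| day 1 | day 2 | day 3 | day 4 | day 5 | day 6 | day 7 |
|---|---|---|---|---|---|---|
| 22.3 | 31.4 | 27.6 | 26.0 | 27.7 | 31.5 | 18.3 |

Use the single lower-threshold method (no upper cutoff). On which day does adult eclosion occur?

Daily DD above 13.4 °C: 8.9, 18.0, 14.2, 12.6, 14.3, 18.1, 4.9.
Cumulative: 8.9, 26.9, 41.1, 53.7, 68.0, 86.1, 91.0.
The total first reaches 75 DD on day 6.

day 6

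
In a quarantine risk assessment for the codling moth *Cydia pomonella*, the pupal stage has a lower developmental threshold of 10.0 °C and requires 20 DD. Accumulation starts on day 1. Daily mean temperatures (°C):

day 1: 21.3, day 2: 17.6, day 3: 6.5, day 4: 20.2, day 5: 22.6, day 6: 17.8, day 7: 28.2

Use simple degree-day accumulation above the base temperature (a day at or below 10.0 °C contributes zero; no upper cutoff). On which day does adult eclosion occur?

day 4

Daily DD above 10.0 °C: 11.3, 7.6, 0.0, 10.2, 12.6, 7.8, 18.2.
Cumulative: 11.3, 18.9, 18.9, 29.1, 41.7, 49.5, 67.7.
The total first reaches 20 DD on day 4.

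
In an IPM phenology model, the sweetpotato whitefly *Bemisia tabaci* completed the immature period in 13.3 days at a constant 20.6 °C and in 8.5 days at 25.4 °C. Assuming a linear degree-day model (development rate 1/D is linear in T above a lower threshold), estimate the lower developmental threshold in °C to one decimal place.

Under the model K = D·(T − T_b), so D₁·(T₁ − T_b) = D₂·(T₂ − T_b).
13.3·(20.6 − T_b) = 8.5·(25.4 − T_b)
T_b = (13.3·20.6 − 8.5·25.4) / (13.3 − 8.5) = 58.08 / 4.8 = 12.100 °C ≈ 12.1 °C.

12.1 °C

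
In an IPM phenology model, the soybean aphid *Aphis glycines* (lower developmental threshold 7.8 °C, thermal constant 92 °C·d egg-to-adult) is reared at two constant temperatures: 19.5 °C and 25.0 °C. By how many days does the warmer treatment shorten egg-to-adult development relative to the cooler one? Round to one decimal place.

At 19.5 °C: 92 / (19.5 − 7.8) = 92 / 11.7 = 7.863 d.
At 25.0 °C: 92 / (25.0 − 7.8) = 92 / 17.2 = 5.349 d.
Difference = |7.863 − 5.349| = 2.514 ≈ 2.5 days.

2.5 days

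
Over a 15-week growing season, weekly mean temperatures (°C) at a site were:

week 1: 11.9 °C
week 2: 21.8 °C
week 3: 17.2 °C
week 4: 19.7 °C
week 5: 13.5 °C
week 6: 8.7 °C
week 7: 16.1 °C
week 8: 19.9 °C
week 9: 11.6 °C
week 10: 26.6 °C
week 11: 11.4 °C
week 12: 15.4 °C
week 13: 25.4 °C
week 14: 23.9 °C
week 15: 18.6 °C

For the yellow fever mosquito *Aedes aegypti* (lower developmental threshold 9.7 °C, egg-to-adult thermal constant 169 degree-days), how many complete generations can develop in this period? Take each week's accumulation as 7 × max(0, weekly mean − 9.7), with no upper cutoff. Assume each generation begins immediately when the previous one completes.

4 generations

Weekly DD (7 × max(0, T̄ − 9.7)): 15.4, 84.7, 52.5, 70.0, 26.6, 0.0, 44.8, 71.4, 13.3, 118.3, 11.9, 39.9, 109.9, 99.4, 62.3.
Season total = 820.4 DD.
Complete generations = ⌊820.4 / 169⌋ = 4.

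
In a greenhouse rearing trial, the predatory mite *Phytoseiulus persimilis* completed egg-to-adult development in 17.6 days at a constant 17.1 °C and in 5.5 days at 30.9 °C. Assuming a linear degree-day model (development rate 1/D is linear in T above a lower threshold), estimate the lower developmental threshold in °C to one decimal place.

Linear rate model ⇒ the product D·(T − T_b) is constant across temperatures.
17.6·(17.1 − T_b) = 5.5·(30.9 − T_b)
T_b = (17.6·17.1 − 5.5·30.9) / (17.6 − 5.5) = 131.01 / 12.1 = 10.827 °C ≈ 10.8 °C.

10.8 °C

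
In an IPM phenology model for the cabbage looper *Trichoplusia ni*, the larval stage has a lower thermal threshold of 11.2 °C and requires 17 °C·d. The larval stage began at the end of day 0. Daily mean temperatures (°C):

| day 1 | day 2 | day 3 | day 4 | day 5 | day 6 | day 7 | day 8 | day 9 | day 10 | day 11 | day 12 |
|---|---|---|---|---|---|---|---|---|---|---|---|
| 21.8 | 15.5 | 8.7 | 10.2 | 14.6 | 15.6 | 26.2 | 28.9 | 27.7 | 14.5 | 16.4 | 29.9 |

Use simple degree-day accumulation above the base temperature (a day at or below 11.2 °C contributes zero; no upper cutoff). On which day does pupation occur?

Daily DD above 11.2 °C: 10.6, 4.3, 0.0, 0.0, 3.4, 4.4, 15.0, 17.7, 16.5, 3.3, 5.2, 18.7.
Cumulative: 10.6, 14.9, 14.9, 14.9, 18.3, 22.7, 37.7, 55.4, 71.9, 75.2, 80.4, 99.1.
The total first reaches 17 DD on day 5.

day 5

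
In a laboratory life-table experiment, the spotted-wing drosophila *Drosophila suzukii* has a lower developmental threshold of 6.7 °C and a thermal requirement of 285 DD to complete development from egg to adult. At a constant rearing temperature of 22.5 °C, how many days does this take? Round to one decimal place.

Daily accumulation = 22.5 − 6.7 = 15.8 DD/day.
Duration = 285 / 15.8 = 18.038 ≈ 18.0 days.

18.0 days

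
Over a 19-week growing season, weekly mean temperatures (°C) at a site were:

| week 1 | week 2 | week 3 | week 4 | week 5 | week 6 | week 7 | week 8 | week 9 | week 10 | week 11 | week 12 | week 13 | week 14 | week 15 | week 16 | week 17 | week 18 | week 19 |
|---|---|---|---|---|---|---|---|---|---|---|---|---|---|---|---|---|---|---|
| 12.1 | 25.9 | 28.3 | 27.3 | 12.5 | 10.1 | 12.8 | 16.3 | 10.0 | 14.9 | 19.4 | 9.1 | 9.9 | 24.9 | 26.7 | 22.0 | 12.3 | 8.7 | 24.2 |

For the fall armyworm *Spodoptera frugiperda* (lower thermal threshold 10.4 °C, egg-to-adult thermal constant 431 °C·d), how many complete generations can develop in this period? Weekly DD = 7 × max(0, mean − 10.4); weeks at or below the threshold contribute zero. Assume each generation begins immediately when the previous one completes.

Weekly DD (7 × max(0, T̄ − 10.4)): 11.9, 108.5, 125.3, 118.3, 14.7, 0.0, 16.8, 41.3, 0.0, 31.5, 63.0, 0.0, 0.0, 101.5, 114.1, 81.2, 13.3, 0.0, 96.6.
Season total = 938.0 DD.
Complete generations = ⌊938.0 / 431⌋ = 2.

2 generations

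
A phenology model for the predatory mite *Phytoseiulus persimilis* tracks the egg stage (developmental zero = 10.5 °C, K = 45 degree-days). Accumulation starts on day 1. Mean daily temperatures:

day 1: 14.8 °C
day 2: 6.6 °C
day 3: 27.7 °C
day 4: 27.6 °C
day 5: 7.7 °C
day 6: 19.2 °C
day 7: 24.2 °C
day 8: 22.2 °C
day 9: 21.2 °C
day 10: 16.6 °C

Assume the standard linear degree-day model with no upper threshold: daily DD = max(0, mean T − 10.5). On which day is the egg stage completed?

day 6

Daily DD above 10.5 °C: 4.3, 0.0, 17.2, 17.1, 0.0, 8.7, 13.7, 11.7, 10.7, 6.1.
Cumulative: 4.3, 4.3, 21.5, 38.6, 38.6, 47.3, 61.0, 72.7, 83.4, 89.5.
The total first reaches 45 DD on day 6.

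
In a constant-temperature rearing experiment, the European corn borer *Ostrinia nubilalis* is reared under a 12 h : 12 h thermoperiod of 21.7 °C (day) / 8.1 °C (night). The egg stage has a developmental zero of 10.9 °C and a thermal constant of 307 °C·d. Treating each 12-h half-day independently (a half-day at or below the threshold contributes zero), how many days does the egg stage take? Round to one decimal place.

Day half: max(0, 21.7 − 10.9) × 0.5 = 10.8 × 0.5 = 5.40 DD.
Night half: max(0, 8.1 − 10.9) × 0.5 = 0.0 × 0.5 = 0.00 DD.
Per 24 h: 5.40 DD/day.
Duration = 307 / 5.40 = 56.852 ≈ 56.9 days.

56.9 days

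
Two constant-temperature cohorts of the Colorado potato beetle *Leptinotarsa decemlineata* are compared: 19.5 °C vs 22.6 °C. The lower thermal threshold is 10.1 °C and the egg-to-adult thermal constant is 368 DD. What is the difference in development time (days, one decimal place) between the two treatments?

At 19.5 °C: 368 / (19.5 − 10.1) = 368 / 9.4 = 39.149 d.
At 22.6 °C: 368 / (22.6 − 10.1) = 368 / 12.5 = 29.440 d.
Difference = |39.149 − 29.440| = 9.709 ≈ 9.7 days.

9.7 days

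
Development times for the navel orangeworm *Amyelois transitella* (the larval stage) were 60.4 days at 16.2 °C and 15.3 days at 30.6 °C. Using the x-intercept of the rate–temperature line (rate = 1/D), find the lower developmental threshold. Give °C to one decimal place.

11.3 °C

Equal thermal constants: D₁(T₁ − T_b) = D₂(T₂ − T_b).
60.4·(16.2 − T_b) = 15.3·(30.6 − T_b)
T_b = (60.4·16.2 − 15.3·30.6) / (60.4 − 15.3) = 510.30 / 45.1 = 11.315 °C ≈ 11.3 °C.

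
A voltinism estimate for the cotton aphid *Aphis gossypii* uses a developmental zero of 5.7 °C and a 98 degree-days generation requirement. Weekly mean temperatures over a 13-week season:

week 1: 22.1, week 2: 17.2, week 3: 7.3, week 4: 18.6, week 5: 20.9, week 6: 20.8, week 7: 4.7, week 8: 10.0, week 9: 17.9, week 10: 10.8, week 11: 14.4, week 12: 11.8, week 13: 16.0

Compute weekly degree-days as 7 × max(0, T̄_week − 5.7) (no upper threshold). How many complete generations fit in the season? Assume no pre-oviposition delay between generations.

Weekly DD (7 × max(0, T̄ − 5.7)): 114.8, 80.5, 11.2, 90.3, 106.4, 105.7, 0.0, 30.1, 85.4, 35.7, 60.9, 42.7, 72.1.
Season total = 835.8 DD.
Complete generations = ⌊835.8 / 98⌋ = 8.

8 generations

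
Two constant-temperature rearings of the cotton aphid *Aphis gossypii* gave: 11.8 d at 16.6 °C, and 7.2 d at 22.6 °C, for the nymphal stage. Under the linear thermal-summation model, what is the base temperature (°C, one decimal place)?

Linear rate model ⇒ the product D·(T − T_b) is constant across temperatures.
11.8·(16.6 − T_b) = 7.2·(22.6 − T_b)
T_b = (11.8·16.6 − 7.2·22.6) / (11.8 − 7.2) = 33.16 / 4.6 = 7.209 °C ≈ 7.2 °C.

7.2 °C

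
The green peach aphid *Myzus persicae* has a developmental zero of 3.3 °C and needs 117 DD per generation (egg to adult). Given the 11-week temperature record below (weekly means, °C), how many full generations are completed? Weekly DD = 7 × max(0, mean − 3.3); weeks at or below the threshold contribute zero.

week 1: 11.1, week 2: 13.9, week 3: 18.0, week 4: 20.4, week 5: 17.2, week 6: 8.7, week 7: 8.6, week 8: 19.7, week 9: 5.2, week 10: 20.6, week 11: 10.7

7 generations

Weekly DD (7 × max(0, T̄ − 3.3)): 54.6, 74.2, 102.9, 119.7, 97.3, 37.8, 37.1, 114.8, 13.3, 121.1, 51.8.
Season total = 824.6 DD.
Complete generations = ⌊824.6 / 117⌋ = 7.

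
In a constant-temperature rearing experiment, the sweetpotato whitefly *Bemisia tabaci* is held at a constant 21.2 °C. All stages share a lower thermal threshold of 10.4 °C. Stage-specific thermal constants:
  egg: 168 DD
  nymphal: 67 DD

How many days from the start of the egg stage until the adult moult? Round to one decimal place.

21.8 days

Daily accumulation at 21.2 °C = 21.2 − 10.4 = 10.8 DD/day.
Total K = 168 + 67 = 235 DD.
Total duration = 235 / 10.8 = 21.759 ≈ 21.8 days.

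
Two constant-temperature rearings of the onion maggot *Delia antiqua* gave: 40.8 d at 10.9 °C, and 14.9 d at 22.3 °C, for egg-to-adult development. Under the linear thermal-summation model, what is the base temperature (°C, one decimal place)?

4.3 °C

Equal thermal constants: D₁(T₁ − T_b) = D₂(T₂ − T_b).
40.8·(10.9 − T_b) = 14.9·(22.3 − T_b)
T_b = (40.8·10.9 − 14.9·22.3) / (40.8 − 14.9) = 112.45 / 25.9 = 4.342 °C ≈ 4.3 °C.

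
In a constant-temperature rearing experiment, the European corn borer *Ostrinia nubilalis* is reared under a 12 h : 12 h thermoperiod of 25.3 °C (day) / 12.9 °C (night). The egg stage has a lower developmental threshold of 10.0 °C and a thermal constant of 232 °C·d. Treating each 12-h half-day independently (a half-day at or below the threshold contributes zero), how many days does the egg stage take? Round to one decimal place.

Day half: max(0, 25.3 − 10.0) × 0.5 = 15.3 × 0.5 = 7.65 DD.
Night half: max(0, 12.9 − 10.0) × 0.5 = 2.9 × 0.5 = 1.45 DD.
Per 24 h: 9.10 DD/day.
Duration = 232 / 9.10 = 25.495 ≈ 25.5 days.

25.5 days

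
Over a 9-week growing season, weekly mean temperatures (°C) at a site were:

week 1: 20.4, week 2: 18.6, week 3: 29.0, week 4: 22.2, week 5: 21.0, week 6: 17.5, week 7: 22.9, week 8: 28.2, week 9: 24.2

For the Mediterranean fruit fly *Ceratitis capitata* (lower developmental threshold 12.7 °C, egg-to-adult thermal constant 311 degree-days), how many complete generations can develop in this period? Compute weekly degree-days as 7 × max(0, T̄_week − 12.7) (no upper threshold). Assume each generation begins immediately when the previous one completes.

Weekly DD (7 × max(0, T̄ − 12.7)): 53.9, 41.3, 114.1, 66.5, 58.1, 33.6, 71.4, 108.5, 80.5.
Season total = 627.9 DD.
Complete generations = ⌊627.9 / 311⌋ = 2.

2 generations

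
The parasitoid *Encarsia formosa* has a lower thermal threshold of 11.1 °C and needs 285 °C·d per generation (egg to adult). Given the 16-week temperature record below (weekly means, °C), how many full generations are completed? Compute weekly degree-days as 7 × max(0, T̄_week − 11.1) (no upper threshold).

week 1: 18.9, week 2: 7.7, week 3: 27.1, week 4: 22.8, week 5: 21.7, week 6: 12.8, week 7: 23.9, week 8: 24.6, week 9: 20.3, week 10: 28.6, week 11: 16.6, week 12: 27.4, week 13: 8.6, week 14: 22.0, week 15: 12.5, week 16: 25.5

3 generations

Weekly DD (7 × max(0, T̄ − 11.1)): 54.6, 0.0, 112.0, 81.9, 74.2, 11.9, 89.6, 94.5, 64.4, 122.5, 38.5, 114.1, 0.0, 76.3, 9.8, 100.8.
Season total = 1045.1 DD.
Complete generations = ⌊1045.1 / 285⌋ = 3.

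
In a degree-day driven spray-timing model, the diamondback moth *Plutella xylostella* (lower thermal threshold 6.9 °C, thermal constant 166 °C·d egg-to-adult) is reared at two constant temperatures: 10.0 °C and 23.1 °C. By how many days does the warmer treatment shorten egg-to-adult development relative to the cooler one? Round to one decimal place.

At 10.0 °C: 166 / (10.0 − 6.9) = 166 / 3.1 = 53.548 d.
At 23.1 °C: 166 / (23.1 − 6.9) = 166 / 16.2 = 10.247 d.
Difference = |53.548 − 10.247| = 43.301 ≈ 43.3 days.

43.3 days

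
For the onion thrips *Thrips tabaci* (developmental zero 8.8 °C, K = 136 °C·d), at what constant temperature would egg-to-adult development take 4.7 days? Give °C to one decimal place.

Required daily accumulation = 136 / 4.7 = 28.936 DD/day.
T = T_base + 28.936 = 8.8 + 28.936 = 37.736 ≈ 37.7 °C.

37.7 °C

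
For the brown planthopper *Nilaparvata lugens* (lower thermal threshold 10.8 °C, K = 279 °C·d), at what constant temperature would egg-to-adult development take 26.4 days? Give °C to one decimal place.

Required daily accumulation = 279 / 26.4 = 10.568 DD/day.
T = T_base + 10.568 = 10.8 + 10.568 = 21.368 ≈ 21.4 °C.

21.4 °C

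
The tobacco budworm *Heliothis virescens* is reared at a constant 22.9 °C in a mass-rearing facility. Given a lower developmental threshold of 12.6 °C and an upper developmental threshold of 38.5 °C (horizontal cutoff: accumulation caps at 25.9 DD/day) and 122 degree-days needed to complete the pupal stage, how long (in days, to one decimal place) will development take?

11.8 days

Daily accumulation = 22.9 − 12.6 = 10.3 DD/day.
Duration = 122 / 10.3 = 11.845 ≈ 11.8 days.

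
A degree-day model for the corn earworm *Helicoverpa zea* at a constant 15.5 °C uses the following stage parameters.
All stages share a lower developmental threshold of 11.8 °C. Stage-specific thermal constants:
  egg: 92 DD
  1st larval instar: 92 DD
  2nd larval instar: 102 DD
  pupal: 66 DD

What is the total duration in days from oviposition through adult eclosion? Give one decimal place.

95.1 days

Daily accumulation at 15.5 °C = 15.5 − 11.8 = 3.7 DD/day.
Total K = 92 + 92 + 102 + 66 = 352 DD.
Total duration = 352 / 3.7 = 95.135 ≈ 95.1 days.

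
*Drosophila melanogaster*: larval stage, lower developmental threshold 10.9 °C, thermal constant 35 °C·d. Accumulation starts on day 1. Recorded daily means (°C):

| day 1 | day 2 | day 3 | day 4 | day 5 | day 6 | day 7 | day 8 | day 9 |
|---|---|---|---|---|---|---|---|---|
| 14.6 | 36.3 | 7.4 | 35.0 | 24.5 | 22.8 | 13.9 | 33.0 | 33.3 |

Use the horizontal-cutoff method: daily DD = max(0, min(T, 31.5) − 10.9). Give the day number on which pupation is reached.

day 4

Daily DD above 10.9 °C (capped at 20.6): 3.7, 20.6, 0.0, 20.6, 13.6, 11.9, 3.0, 20.6, 20.6.
Cumulative: 3.7, 24.3, 24.3, 44.9, 58.5, 70.4, 73.4, 94.0, 114.6.
The total first reaches 35 DD on day 4.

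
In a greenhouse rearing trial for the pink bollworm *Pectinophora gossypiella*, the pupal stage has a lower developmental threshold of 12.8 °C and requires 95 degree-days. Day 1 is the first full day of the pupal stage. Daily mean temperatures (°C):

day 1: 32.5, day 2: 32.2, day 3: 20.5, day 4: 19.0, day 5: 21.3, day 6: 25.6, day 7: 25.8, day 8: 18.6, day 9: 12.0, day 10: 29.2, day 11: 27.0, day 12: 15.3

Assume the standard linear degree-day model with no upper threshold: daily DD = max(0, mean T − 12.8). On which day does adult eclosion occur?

day 10

Daily DD above 12.8 °C: 19.7, 19.4, 7.7, 6.2, 8.5, 12.8, 13.0, 5.8, 0.0, 16.4, 14.2, 2.5.
Cumulative: 19.7, 39.1, 46.8, 53.0, 61.5, 74.3, 87.3, 93.1, 93.1, 109.5, 123.7, 126.2.
The total first reaches 95 DD on day 10.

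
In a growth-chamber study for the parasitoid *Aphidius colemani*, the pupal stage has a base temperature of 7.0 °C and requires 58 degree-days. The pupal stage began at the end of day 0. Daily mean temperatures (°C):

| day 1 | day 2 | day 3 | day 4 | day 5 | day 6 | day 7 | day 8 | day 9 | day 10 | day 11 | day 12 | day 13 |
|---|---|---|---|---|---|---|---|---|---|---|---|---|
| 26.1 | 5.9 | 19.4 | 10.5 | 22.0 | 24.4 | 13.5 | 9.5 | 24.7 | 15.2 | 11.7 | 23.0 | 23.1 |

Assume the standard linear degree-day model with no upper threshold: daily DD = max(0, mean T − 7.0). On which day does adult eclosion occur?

day 6

Daily DD above 7.0 °C: 19.1, 0.0, 12.4, 3.5, 15.0, 17.4, 6.5, 2.5, 17.7, 8.2, 4.7, 16.0, 16.1.
Cumulative: 19.1, 19.1, 31.5, 35.0, 50.0, 67.4, 73.9, 76.4, 94.1, 102.3, 107.0, 123.0, 139.1.
The total first reaches 58 DD on day 6.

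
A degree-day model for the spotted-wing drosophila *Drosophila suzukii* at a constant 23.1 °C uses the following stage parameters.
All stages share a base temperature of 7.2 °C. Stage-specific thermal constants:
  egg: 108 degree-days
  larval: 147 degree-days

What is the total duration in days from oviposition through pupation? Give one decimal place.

Daily accumulation at 23.1 °C = 23.1 − 7.2 = 15.9 DD/day.
Total K = 108 + 147 = 255 DD.
Total duration = 255 / 15.9 = 16.038 ≈ 16.0 days.

16.0 days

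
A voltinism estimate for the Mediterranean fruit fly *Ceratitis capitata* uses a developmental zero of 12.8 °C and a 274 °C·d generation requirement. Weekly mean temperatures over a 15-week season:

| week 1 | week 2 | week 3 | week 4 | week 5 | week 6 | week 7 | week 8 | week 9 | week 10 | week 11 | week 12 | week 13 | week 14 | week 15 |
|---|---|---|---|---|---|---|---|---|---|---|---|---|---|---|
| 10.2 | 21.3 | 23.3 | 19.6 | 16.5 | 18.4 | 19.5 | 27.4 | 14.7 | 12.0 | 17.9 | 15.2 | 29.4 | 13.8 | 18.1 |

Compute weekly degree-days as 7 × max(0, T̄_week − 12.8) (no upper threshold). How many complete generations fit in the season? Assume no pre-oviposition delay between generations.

2 generations

Weekly DD (7 × max(0, T̄ − 12.8)): 0.0, 59.5, 73.5, 47.6, 25.9, 39.2, 46.9, 102.2, 13.3, 0.0, 35.7, 16.8, 116.2, 7.0, 37.1.
Season total = 620.9 DD.
Complete generations = ⌊620.9 / 274⌋ = 2.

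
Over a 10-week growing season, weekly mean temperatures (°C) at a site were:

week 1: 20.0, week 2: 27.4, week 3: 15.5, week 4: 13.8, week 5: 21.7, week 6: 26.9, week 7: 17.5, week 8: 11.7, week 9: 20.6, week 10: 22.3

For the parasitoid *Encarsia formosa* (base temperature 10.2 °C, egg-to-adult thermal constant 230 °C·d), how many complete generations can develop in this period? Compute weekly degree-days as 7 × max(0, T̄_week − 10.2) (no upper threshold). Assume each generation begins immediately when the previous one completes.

2 generations

Weekly DD (7 × max(0, T̄ − 10.2)): 68.6, 120.4, 37.1, 25.2, 80.5, 116.9, 51.1, 10.5, 72.8, 84.7.
Season total = 667.8 DD.
Complete generations = ⌊667.8 / 230⌋ = 2.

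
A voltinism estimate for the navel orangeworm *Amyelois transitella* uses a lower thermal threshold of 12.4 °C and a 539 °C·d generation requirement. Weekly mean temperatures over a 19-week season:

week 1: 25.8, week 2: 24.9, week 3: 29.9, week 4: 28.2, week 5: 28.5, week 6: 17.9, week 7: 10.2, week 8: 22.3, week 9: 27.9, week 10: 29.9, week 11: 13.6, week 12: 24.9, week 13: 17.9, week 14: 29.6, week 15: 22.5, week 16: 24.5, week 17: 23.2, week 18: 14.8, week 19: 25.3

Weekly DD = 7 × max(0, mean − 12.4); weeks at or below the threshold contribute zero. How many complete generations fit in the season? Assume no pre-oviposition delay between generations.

2 generations

Weekly DD (7 × max(0, T̄ − 12.4)): 93.8, 87.5, 122.5, 110.6, 112.7, 38.5, 0.0, 69.3, 108.5, 122.5, 8.4, 87.5, 38.5, 120.4, 70.7, 84.7, 75.6, 16.8, 90.3.
Season total = 1458.8 DD.
Complete generations = ⌊1458.8 / 539⌋ = 2.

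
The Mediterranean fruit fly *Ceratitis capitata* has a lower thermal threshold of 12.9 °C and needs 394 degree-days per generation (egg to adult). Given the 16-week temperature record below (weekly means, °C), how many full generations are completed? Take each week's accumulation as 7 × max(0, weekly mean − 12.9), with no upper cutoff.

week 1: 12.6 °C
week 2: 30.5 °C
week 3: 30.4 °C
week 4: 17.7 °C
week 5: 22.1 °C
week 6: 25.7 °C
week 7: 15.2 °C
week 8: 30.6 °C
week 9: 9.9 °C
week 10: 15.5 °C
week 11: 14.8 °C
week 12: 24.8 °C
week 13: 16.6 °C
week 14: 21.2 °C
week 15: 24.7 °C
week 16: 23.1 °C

2 generations

Weekly DD (7 × max(0, T̄ − 12.9)): 0.0, 123.2, 122.5, 33.6, 64.4, 89.6, 16.1, 123.9, 0.0, 18.2, 13.3, 83.3, 25.9, 58.1, 82.6, 71.4.
Season total = 926.1 DD.
Complete generations = ⌊926.1 / 394⌋ = 2.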